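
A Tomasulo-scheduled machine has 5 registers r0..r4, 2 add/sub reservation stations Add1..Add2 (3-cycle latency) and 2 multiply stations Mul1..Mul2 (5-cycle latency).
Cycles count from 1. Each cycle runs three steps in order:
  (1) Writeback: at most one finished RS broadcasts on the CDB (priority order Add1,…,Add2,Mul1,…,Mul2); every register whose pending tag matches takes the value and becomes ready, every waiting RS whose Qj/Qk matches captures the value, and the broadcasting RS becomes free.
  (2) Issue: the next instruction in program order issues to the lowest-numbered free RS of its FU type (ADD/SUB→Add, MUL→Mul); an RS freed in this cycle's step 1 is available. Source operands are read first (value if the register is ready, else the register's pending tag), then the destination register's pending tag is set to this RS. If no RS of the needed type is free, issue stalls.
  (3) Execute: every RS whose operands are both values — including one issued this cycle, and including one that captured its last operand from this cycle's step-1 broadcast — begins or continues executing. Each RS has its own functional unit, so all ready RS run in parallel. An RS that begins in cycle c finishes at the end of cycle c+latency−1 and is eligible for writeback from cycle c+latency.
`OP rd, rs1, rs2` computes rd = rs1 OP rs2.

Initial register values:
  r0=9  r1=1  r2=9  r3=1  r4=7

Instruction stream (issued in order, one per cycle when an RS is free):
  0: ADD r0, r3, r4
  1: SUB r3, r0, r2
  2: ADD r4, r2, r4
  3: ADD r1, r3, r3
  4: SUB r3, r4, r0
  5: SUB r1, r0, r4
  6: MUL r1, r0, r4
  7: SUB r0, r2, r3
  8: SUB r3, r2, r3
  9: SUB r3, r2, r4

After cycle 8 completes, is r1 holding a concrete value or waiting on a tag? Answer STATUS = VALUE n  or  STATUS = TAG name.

c1: issue ADD r0<-Add1 | r0:Add1,r1:1,r2:9,r3:1,r4:7
c2: issue SUB r3<-Add2 | r0:Add1,r1:1,r2:9,r3:Add2,r4:7
c3: stall | r0:Add1,r1:1,r2:9,r3:Add2,r4:7
c4: CDB Add1=8; issue ADD r4<-Add1 | r0:8,r1:1,r2:9,r3:Add2,r4:Add1
c5: stall | r0:8,r1:1,r2:9,r3:Add2,r4:Add1
c6: stall | r0:8,r1:1,r2:9,r3:Add2,r4:Add1
c7: CDB Add1=16; issue ADD r1<-Add1 | r0:8,r1:Add1,r2:9,r3:Add2,r4:16
c8: CDB Add2=-1; issue SUB r3<-Add2 | r0:8,r1:Add1,r2:9,r3:Add2,r4:16

STATUS = TAG Add1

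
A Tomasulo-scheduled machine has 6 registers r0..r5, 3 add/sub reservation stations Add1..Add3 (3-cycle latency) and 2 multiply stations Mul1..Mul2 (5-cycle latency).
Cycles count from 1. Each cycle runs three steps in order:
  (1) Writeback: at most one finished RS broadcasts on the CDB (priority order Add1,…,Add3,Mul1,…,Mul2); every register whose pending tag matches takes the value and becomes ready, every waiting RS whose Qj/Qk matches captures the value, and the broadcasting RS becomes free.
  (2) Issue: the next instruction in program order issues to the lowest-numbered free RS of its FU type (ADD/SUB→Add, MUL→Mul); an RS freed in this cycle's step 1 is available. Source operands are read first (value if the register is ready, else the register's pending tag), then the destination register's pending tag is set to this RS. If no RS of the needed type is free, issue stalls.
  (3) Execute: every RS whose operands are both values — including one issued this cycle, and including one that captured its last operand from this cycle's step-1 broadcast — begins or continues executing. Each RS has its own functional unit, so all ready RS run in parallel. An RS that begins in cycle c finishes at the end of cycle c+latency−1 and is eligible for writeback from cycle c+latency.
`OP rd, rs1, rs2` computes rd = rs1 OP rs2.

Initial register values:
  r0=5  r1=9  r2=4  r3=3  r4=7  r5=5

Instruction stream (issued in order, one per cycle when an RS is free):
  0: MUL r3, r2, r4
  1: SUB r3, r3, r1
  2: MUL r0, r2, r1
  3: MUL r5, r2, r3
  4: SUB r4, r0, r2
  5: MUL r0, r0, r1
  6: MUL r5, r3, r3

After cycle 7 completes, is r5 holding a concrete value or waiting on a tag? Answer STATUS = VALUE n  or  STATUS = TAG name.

  c1: issue MUL r3<-Mul1  regs: r0:5,r1:9,r2:4,r3:Mul1,r4:7,r5:5
  c2: issue SUB r3<-Add1  regs: r0:5,r1:9,r2:4,r3:Add1,r4:7,r5:5
  c3: issue MUL r0<-Mul2  regs: r0:Mul2,r1:9,r2:4,r3:Add1,r4:7,r5:5
  c4: stall  regs: r0:Mul2,r1:9,r2:4,r3:Add1,r4:7,r5:5
  c5: stall  regs: r0:Mul2,r1:9,r2:4,r3:Add1,r4:7,r5:5
  c6: CDB Mul1=28; issue MUL r5<-Mul1  regs: r0:Mul2,r1:9,r2:4,r3:Add1,r4:7,r5:Mul1
  c7: issue SUB r4<-Add2  regs: r0:Mul2,r1:9,r2:4,r3:Add1,r4:Add2,r5:Mul1

STATUS = TAG Mul1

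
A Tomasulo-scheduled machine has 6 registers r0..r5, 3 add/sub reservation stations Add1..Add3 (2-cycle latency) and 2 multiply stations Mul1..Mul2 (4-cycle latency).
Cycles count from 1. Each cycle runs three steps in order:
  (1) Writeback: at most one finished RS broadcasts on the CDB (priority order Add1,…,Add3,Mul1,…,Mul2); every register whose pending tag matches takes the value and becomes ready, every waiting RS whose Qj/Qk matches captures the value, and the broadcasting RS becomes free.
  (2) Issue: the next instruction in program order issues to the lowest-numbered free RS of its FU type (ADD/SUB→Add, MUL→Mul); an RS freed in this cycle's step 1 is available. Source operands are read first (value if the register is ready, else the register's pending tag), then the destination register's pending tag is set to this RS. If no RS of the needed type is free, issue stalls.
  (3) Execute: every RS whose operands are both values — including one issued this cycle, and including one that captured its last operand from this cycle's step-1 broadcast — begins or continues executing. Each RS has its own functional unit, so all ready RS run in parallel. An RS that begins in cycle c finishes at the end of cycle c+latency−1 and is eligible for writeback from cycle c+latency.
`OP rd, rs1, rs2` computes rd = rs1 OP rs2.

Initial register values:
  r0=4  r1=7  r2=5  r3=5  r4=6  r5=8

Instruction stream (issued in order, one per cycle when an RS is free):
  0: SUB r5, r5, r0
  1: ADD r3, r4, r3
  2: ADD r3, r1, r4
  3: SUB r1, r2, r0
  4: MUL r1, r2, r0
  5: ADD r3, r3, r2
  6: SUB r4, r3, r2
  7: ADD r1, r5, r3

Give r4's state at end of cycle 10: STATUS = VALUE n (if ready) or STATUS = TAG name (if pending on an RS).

c1: issue SUB r5<-Add1 | r0:4,r1:7,r2:5,r3:5,r4:6,r5:Add1
c2: issue ADD r3<-Add2 | r0:4,r1:7,r2:5,r3:Add2,r4:6,r5:Add1
c3: CDB Add1=4; issue ADD r3<-Add1 | r0:4,r1:7,r2:5,r3:Add1,r4:6,r5:4
c4: CDB Add2=11; issue SUB r1<-Add2 | r0:4,r1:Add2,r2:5,r3:Add1,r4:6,r5:4
c5: CDB Add1=13; issue MUL r1<-Mul1 | r0:4,r1:Mul1,r2:5,r3:13,r4:6,r5:4
c6: CDB Add2=1; issue ADD r3<-Add1 | r0:4,r1:Mul1,r2:5,r3:Add1,r4:6,r5:4
c7: issue SUB r4<-Add2 | r0:4,r1:Mul1,r2:5,r3:Add1,r4:Add2,r5:4
c8: CDB Add1=18; issue ADD r1<-Add1 | r0:4,r1:Add1,r2:5,r3:18,r4:Add2,r5:4
c9: CDB Mul1=20 | r0:4,r1:Add1,r2:5,r3:18,r4:Add2,r5:4
c10: CDB Add1=22 | r0:4,r1:22,r2:5,r3:18,r4:Add2,r5:4

STATUS = TAG Add2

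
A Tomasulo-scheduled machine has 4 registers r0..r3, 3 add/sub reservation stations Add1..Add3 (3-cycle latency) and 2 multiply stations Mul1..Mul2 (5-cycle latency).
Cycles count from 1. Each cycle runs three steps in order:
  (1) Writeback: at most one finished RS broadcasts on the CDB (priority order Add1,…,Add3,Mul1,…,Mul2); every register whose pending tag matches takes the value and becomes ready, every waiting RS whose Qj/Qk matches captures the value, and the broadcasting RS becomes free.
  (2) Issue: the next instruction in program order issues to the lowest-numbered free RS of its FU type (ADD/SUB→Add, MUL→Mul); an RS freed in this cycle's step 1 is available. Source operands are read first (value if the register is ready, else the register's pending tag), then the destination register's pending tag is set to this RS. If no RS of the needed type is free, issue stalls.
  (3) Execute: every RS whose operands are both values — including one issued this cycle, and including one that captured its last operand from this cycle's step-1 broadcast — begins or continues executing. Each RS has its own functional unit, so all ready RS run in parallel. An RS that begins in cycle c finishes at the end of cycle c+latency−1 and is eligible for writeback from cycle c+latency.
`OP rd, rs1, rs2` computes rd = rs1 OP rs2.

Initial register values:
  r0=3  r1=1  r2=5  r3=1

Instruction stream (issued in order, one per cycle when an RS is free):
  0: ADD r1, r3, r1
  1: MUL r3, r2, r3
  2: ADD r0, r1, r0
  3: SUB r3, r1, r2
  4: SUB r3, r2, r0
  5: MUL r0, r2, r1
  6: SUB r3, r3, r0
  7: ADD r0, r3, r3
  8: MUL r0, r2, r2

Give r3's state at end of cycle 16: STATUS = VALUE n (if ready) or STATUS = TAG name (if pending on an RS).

  c1: issue ADD r1<-Add1  regs: r0:3,r1:Add1,r2:5,r3:1
  c2: issue MUL r3<-Mul1  regs: r0:3,r1:Add1,r2:5,r3:Mul1
  c3: issue ADD r0<-Add2  regs: r0:Add2,r1:Add1,r2:5,r3:Mul1
  c4: CDB Add1=2; issue SUB r3<-Add1  regs: r0:Add2,r1:2,r2:5,r3:Add1
  c5: issue SUB r3<-Add3  regs: r0:Add2,r1:2,r2:5,r3:Add3
  c6: issue MUL r0<-Mul2  regs: r0:Mul2,r1:2,r2:5,r3:Add3
  c7: CDB Add1=-3; issue SUB r3<-Add1  regs: r0:Mul2,r1:2,r2:5,r3:Add1
  c8: CDB Add2=5; issue ADD r0<-Add2  regs: r0:Add2,r1:2,r2:5,r3:Add1
  c9: CDB Mul1=5; issue MUL r0<-Mul1  regs: r0:Mul1,r1:2,r2:5,r3:Add1
  c10: -  regs: r0:Mul1,r1:2,r2:5,r3:Add1
  c11: CDB Add3=0  regs: r0:Mul1,r1:2,r2:5,r3:Add1
  c12: CDB Mul2=10  regs: r0:Mul1,r1:2,r2:5,r3:Add1
  c13: -  regs: r0:Mul1,r1:2,r2:5,r3:Add1
  c14: CDB Mul1=25  regs: r0:25,r1:2,r2:5,r3:Add1
  c15: CDB Add1=-10  regs: r0:25,r1:2,r2:5,r3:-10
  c16: -  regs: r0:25,r1:2,r2:5,r3:-10

STATUS = VALUE -10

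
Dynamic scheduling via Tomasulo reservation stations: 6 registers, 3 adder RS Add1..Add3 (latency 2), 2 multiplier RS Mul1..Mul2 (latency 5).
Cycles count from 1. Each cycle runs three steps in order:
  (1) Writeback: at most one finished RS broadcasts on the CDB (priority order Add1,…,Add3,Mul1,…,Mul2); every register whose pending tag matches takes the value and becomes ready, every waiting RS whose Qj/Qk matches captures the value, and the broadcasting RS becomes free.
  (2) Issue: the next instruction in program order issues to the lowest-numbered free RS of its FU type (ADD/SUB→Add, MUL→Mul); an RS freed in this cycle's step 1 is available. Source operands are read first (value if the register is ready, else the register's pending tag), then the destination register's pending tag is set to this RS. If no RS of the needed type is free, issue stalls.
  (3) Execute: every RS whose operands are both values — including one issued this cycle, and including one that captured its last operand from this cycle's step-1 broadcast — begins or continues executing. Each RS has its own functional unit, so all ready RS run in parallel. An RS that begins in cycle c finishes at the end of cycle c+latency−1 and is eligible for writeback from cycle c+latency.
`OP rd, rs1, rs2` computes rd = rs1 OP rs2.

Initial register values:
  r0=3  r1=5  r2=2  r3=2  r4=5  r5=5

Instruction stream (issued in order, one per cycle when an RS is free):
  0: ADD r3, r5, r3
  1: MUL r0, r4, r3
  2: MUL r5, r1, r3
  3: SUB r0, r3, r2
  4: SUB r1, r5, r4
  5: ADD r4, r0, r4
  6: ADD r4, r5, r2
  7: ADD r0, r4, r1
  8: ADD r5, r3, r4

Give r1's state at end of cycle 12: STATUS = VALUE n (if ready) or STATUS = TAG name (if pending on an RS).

STATUS = VALUE 30

c1: issue ADD r3<-Add1 | r0:3,r1:5,r2:2,r3:Add1,r4:5,r5:5
c2: issue MUL r0<-Mul1 | r0:Mul1,r1:5,r2:2,r3:Add1,r4:5,r5:5
c3: CDB Add1=7; issue MUL r5<-Mul2 | r0:Mul1,r1:5,r2:2,r3:7,r4:5,r5:Mul2
c4: issue SUB r0<-Add1 | r0:Add1,r1:5,r2:2,r3:7,r4:5,r5:Mul2
c5: issue SUB r1<-Add2 | r0:Add1,r1:Add2,r2:2,r3:7,r4:5,r5:Mul2
c6: CDB Add1=5; issue ADD r4<-Add1 | r0:5,r1:Add2,r2:2,r3:7,r4:Add1,r5:Mul2
c7: issue ADD r4<-Add3 | r0:5,r1:Add2,r2:2,r3:7,r4:Add3,r5:Mul2
c8: CDB Add1=10; issue ADD r0<-Add1 | r0:Add1,r1:Add2,r2:2,r3:7,r4:Add3,r5:Mul2
c9: CDB Mul1=35; stall | r0:Add1,r1:Add2,r2:2,r3:7,r4:Add3,r5:Mul2
c10: CDB Mul2=35; stall | r0:Add1,r1:Add2,r2:2,r3:7,r4:Add3,r5:35
c11: stall | r0:Add1,r1:Add2,r2:2,r3:7,r4:Add3,r5:35
c12: CDB Add2=30; issue ADD r5<-Add2 | r0:Add1,r1:30,r2:2,r3:7,r4:Add3,r5:Add2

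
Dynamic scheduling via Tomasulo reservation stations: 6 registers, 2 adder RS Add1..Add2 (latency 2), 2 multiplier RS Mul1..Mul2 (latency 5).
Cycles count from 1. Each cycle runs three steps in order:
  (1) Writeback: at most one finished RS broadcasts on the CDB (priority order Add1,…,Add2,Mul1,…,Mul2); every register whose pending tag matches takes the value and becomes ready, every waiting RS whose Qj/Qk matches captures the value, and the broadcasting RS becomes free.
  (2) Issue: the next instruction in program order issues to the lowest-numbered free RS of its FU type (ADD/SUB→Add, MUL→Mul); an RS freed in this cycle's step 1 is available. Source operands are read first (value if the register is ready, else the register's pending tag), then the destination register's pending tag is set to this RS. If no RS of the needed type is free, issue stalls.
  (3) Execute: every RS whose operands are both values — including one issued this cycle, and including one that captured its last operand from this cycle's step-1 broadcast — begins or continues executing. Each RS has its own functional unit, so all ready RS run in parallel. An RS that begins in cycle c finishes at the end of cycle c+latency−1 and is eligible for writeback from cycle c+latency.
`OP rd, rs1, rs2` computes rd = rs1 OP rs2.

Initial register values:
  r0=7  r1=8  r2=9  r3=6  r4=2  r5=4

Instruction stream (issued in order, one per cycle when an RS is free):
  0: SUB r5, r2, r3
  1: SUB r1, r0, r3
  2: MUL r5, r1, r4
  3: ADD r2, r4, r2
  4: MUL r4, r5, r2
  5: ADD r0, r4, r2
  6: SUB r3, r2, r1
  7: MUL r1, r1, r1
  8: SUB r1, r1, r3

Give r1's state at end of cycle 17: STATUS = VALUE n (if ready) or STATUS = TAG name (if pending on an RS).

STATUS = VALUE -9

  c1: issue SUB r5<-Add1  regs: r0:7,r1:8,r2:9,r3:6,r4:2,r5:Add1
  c2: issue SUB r1<-Add2  regs: r0:7,r1:Add2,r2:9,r3:6,r4:2,r5:Add1
  c3: CDB Add1=3; issue MUL r5<-Mul1  regs: r0:7,r1:Add2,r2:9,r3:6,r4:2,r5:Mul1
  c4: CDB Add2=1; issue ADD r2<-Add1  regs: r0:7,r1:1,r2:Add1,r3:6,r4:2,r5:Mul1
  c5: issue MUL r4<-Mul2  regs: r0:7,r1:1,r2:Add1,r3:6,r4:Mul2,r5:Mul1
  c6: CDB Add1=11; issue ADD r0<-Add1  regs: r0:Add1,r1:1,r2:11,r3:6,r4:Mul2,r5:Mul1
  c7: issue SUB r3<-Add2  regs: r0:Add1,r1:1,r2:11,r3:Add2,r4:Mul2,r5:Mul1
  c8: stall  regs: r0:Add1,r1:1,r2:11,r3:Add2,r4:Mul2,r5:Mul1
  c9: CDB Add2=10; stall  regs: r0:Add1,r1:1,r2:11,r3:10,r4:Mul2,r5:Mul1
  c10: CDB Mul1=2; issue MUL r1<-Mul1  regs: r0:Add1,r1:Mul1,r2:11,r3:10,r4:Mul2,r5:2
  c11: issue SUB r1<-Add2  regs: r0:Add1,r1:Add2,r2:11,r3:10,r4:Mul2,r5:2
  c12: -  regs: r0:Add1,r1:Add2,r2:11,r3:10,r4:Mul2,r5:2
  c13: -  regs: r0:Add1,r1:Add2,r2:11,r3:10,r4:Mul2,r5:2
  c14: -  regs: r0:Add1,r1:Add2,r2:11,r3:10,r4:Mul2,r5:2
  c15: CDB Mul1=1  regs: r0:Add1,r1:Add2,r2:11,r3:10,r4:Mul2,r5:2
  c16: CDB Mul2=22  regs: r0:Add1,r1:Add2,r2:11,r3:10,r4:22,r5:2
  c17: CDB Add2=-9  regs: r0:Add1,r1:-9,r2:11,r3:10,r4:22,r5:2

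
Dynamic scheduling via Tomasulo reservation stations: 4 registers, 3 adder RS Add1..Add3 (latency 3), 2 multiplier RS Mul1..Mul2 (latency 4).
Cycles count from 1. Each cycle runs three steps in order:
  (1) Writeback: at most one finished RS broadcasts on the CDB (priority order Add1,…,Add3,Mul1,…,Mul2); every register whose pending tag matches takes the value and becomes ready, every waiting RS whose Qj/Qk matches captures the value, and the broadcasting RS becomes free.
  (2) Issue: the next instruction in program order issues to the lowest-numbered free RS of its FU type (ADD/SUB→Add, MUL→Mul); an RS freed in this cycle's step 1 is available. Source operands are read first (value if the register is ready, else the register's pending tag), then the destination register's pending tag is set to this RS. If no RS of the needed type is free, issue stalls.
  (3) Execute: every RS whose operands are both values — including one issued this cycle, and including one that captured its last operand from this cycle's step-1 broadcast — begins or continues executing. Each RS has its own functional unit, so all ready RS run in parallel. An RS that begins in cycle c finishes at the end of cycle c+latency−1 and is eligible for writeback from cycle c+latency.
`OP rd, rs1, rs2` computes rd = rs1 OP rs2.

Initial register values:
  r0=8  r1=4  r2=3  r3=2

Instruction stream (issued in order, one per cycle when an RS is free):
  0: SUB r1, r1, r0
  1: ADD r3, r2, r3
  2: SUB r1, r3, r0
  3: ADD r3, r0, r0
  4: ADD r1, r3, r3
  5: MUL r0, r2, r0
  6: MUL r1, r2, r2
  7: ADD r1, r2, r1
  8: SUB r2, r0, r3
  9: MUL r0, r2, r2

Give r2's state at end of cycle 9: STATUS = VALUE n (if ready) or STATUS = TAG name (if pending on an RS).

  c1: issue SUB r1<-Add1  regs: r0:8,r1:Add1,r2:3,r3:2
  c2: issue ADD r3<-Add2  regs: r0:8,r1:Add1,r2:3,r3:Add2
  c3: issue SUB r1<-Add3  regs: r0:8,r1:Add3,r2:3,r3:Add2
  c4: CDB Add1=-4; issue ADD r3<-Add1  regs: r0:8,r1:Add3,r2:3,r3:Add1
  c5: CDB Add2=5; issue ADD r1<-Add2  regs: r0:8,r1:Add2,r2:3,r3:Add1
  c6: issue MUL r0<-Mul1  regs: r0:Mul1,r1:Add2,r2:3,r3:Add1
  c7: CDB Add1=16; issue MUL r1<-Mul2  regs: r0:Mul1,r1:Mul2,r2:3,r3:16
  c8: CDB Add3=-3; issue ADD r1<-Add1  regs: r0:Mul1,r1:Add1,r2:3,r3:16
  c9: issue SUB r2<-Add3  regs: r0:Mul1,r1:Add1,r2:Add3,r3:16

STATUS = TAG Add3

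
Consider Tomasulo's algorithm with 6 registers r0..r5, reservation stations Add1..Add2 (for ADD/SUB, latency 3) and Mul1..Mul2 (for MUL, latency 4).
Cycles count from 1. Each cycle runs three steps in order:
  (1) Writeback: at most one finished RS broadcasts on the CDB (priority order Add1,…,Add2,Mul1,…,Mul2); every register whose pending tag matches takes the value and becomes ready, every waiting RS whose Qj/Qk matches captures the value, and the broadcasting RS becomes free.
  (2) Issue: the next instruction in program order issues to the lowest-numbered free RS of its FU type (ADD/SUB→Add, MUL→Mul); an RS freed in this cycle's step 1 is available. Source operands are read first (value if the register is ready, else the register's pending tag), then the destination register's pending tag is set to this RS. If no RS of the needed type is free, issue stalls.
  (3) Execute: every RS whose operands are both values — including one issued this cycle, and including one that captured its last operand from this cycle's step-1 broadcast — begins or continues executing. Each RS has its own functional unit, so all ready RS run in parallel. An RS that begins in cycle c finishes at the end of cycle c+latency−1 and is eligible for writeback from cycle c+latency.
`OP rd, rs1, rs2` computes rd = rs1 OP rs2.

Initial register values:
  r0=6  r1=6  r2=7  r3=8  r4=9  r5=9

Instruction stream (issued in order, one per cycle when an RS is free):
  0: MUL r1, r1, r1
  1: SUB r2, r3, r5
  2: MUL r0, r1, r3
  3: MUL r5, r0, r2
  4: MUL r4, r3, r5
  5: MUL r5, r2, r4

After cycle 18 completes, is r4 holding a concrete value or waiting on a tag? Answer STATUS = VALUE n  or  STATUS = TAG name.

c1: issue MUL r1<-Mul1 | r0:6,r1:Mul1,r2:7,r3:8,r4:9,r5:9
c2: issue SUB r2<-Add1 | r0:6,r1:Mul1,r2:Add1,r3:8,r4:9,r5:9
c3: issue MUL r0<-Mul2 | r0:Mul2,r1:Mul1,r2:Add1,r3:8,r4:9,r5:9
c4: stall | r0:Mul2,r1:Mul1,r2:Add1,r3:8,r4:9,r5:9
c5: CDB Add1=-1; stall | r0:Mul2,r1:Mul1,r2:-1,r3:8,r4:9,r5:9
c6: CDB Mul1=36; issue MUL r5<-Mul1 | r0:Mul2,r1:36,r2:-1,r3:8,r4:9,r5:Mul1
c7: stall | r0:Mul2,r1:36,r2:-1,r3:8,r4:9,r5:Mul1
c8: stall | r0:Mul2,r1:36,r2:-1,r3:8,r4:9,r5:Mul1
c9: stall | r0:Mul2,r1:36,r2:-1,r3:8,r4:9,r5:Mul1
c10: CDB Mul2=288; issue MUL r4<-Mul2 | r0:288,r1:36,r2:-1,r3:8,r4:Mul2,r5:Mul1
c11: stall | r0:288,r1:36,r2:-1,r3:8,r4:Mul2,r5:Mul1
c12: stall | r0:288,r1:36,r2:-1,r3:8,r4:Mul2,r5:Mul1
c13: stall | r0:288,r1:36,r2:-1,r3:8,r4:Mul2,r5:Mul1
c14: CDB Mul1=-288; issue MUL r5<-Mul1 | r0:288,r1:36,r2:-1,r3:8,r4:Mul2,r5:Mul1
c15: - | r0:288,r1:36,r2:-1,r3:8,r4:Mul2,r5:Mul1
c16: - | r0:288,r1:36,r2:-1,r3:8,r4:Mul2,r5:Mul1
c17: - | r0:288,r1:36,r2:-1,r3:8,r4:Mul2,r5:Mul1
c18: CDB Mul2=-2304 | r0:288,r1:36,r2:-1,r3:8,r4:-2304,r5:Mul1

STATUS = VALUE -2304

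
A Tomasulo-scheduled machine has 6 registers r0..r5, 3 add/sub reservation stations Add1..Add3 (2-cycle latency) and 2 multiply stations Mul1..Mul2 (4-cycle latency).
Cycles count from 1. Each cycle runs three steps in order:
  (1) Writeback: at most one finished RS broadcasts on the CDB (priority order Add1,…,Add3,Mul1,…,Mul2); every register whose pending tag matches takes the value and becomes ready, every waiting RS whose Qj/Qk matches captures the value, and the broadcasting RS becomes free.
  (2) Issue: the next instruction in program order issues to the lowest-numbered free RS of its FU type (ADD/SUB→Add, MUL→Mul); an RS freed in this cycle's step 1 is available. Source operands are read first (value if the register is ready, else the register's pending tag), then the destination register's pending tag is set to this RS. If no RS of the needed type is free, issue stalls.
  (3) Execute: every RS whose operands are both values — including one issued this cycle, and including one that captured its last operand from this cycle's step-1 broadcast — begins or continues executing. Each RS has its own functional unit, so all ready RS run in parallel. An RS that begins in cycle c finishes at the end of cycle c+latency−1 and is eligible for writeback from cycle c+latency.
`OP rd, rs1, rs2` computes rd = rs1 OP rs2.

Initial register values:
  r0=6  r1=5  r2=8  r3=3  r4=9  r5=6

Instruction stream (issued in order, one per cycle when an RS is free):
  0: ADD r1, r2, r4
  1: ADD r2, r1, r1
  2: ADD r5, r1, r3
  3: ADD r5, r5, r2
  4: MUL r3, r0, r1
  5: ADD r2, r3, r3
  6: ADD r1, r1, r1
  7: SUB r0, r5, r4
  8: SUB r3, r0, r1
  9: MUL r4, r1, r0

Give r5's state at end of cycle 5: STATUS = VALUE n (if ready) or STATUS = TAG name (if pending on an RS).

cycle 1: issue ADD r1<-Add1 // r0:6,r1:Add1,r2:8,r3:3,r4:9,r5:6
cycle 2: issue ADD r2<-Add2 // r0:6,r1:Add1,r2:Add2,r3:3,r4:9,r5:6
cycle 3: CDB Add1=17; issue ADD r5<-Add1 // r0:6,r1:17,r2:Add2,r3:3,r4:9,r5:Add1
cycle 4: issue ADD r5<-Add3 // r0:6,r1:17,r2:Add2,r3:3,r4:9,r5:Add3
cycle 5: CDB Add1=20; issue MUL r3<-Mul1 // r0:6,r1:17,r2:Add2,r3:Mul1,r4:9,r5:Add3

STATUS = TAG Add3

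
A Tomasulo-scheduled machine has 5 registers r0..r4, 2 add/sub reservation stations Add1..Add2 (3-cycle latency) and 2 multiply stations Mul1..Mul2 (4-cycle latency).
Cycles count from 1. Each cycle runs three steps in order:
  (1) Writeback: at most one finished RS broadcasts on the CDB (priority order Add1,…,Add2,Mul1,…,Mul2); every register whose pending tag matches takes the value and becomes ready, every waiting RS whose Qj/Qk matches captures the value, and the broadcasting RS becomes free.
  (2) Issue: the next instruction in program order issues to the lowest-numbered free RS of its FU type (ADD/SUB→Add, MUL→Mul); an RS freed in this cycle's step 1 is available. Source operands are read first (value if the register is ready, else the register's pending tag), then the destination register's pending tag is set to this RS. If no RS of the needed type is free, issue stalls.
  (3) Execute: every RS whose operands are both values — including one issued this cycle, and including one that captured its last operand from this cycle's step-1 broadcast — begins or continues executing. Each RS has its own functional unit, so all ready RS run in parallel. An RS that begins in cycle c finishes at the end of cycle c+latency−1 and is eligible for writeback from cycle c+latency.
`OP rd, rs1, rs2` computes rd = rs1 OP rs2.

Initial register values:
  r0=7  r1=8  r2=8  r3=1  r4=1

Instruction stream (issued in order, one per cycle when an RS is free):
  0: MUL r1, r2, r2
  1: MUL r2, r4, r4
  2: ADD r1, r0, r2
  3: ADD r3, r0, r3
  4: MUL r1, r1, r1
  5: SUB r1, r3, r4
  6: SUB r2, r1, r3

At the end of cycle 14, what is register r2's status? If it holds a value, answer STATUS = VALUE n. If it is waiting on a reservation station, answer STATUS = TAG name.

STATUS = VALUE -1

  c1: issue MUL r1<-Mul1  regs: r0:7,r1:Mul1,r2:8,r3:1,r4:1
  c2: issue MUL r2<-Mul2  regs: r0:7,r1:Mul1,r2:Mul2,r3:1,r4:1
  c3: issue ADD r1<-Add1  regs: r0:7,r1:Add1,r2:Mul2,r3:1,r4:1
  c4: issue ADD r3<-Add2  regs: r0:7,r1:Add1,r2:Mul2,r3:Add2,r4:1
  c5: CDB Mul1=64; issue MUL r1<-Mul1  regs: r0:7,r1:Mul1,r2:Mul2,r3:Add2,r4:1
  c6: CDB Mul2=1; stall  regs: r0:7,r1:Mul1,r2:1,r3:Add2,r4:1
  c7: CDB Add2=8; issue SUB r1<-Add2  regs: r0:7,r1:Add2,r2:1,r3:8,r4:1
  c8: stall  regs: r0:7,r1:Add2,r2:1,r3:8,r4:1
  c9: CDB Add1=8; issue SUB r2<-Add1  regs: r0:7,r1:Add2,r2:Add1,r3:8,r4:1
  c10: CDB Add2=7  regs: r0:7,r1:7,r2:Add1,r3:8,r4:1
  c11: -  regs: r0:7,r1:7,r2:Add1,r3:8,r4:1
  c12: -  regs: r0:7,r1:7,r2:Add1,r3:8,r4:1
  c13: CDB Add1=-1  regs: r0:7,r1:7,r2:-1,r3:8,r4:1
  c14: CDB Mul1=64  regs: r0:7,r1:7,r2:-1,r3:8,r4:1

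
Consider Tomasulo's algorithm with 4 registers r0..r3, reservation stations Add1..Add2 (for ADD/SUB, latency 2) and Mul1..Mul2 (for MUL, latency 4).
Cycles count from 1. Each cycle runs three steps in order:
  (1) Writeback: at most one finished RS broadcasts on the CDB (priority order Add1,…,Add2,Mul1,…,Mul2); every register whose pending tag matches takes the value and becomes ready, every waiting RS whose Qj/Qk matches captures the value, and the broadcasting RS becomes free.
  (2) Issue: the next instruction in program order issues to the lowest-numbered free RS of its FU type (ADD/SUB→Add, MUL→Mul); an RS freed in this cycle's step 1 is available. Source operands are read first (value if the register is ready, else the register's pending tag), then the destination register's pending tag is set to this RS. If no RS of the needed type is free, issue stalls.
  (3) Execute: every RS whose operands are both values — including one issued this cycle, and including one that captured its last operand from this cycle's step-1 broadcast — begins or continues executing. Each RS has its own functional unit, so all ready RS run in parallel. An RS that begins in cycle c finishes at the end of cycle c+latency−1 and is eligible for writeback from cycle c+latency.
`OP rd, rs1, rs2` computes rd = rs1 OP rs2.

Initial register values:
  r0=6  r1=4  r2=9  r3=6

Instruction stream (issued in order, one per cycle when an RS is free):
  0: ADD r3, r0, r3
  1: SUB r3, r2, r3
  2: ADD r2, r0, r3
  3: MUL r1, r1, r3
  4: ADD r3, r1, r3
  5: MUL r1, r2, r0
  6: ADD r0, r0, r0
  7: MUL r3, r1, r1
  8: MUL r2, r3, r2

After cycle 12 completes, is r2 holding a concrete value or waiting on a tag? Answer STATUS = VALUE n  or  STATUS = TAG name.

STATUS = TAG Mul2

cycle 1: issue ADD r3<-Add1 // r0:6,r1:4,r2:9,r3:Add1
cycle 2: issue SUB r3<-Add2 // r0:6,r1:4,r2:9,r3:Add2
cycle 3: CDB Add1=12; issue ADD r2<-Add1 // r0:6,r1:4,r2:Add1,r3:Add2
cycle 4: issue MUL r1<-Mul1 // r0:6,r1:Mul1,r2:Add1,r3:Add2
cycle 5: CDB Add2=-3; issue ADD r3<-Add2 // r0:6,r1:Mul1,r2:Add1,r3:Add2
cycle 6: issue MUL r1<-Mul2 // r0:6,r1:Mul2,r2:Add1,r3:Add2
cycle 7: CDB Add1=3; issue ADD r0<-Add1 // r0:Add1,r1:Mul2,r2:3,r3:Add2
cycle 8: stall // r0:Add1,r1:Mul2,r2:3,r3:Add2
cycle 9: CDB Add1=12; stall // r0:12,r1:Mul2,r2:3,r3:Add2
cycle 10: CDB Mul1=-12; issue MUL r3<-Mul1 // r0:12,r1:Mul2,r2:3,r3:Mul1
cycle 11: CDB Mul2=18; issue MUL r2<-Mul2 // r0:12,r1:18,r2:Mul2,r3:Mul1
cycle 12: CDB Add2=-15 // r0:12,r1:18,r2:Mul2,r3:Mul1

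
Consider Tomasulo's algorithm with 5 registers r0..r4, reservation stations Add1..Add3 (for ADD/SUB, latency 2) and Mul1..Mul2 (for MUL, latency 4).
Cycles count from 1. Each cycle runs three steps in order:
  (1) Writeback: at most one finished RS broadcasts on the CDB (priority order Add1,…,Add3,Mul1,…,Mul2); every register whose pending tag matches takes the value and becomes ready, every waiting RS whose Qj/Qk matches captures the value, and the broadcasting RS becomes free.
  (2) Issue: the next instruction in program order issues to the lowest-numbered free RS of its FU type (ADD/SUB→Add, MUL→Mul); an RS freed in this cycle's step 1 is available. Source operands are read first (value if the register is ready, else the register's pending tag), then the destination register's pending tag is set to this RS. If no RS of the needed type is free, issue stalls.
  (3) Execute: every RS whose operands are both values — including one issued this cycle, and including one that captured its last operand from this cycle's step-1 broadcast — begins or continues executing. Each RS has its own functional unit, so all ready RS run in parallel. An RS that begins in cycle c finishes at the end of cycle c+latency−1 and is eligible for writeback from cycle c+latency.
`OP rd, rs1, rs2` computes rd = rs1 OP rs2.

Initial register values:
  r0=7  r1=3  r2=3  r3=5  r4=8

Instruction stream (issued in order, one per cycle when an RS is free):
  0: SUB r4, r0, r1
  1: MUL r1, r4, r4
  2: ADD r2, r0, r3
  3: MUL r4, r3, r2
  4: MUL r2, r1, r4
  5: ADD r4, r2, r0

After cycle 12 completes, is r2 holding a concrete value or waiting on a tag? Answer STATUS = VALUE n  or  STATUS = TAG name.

  c1: issue SUB r4<-Add1  regs: r0:7,r1:3,r2:3,r3:5,r4:Add1
  c2: issue MUL r1<-Mul1  regs: r0:7,r1:Mul1,r2:3,r3:5,r4:Add1
  c3: CDB Add1=4; issue ADD r2<-Add1  regs: r0:7,r1:Mul1,r2:Add1,r3:5,r4:4
  c4: issue MUL r4<-Mul2  regs: r0:7,r1:Mul1,r2:Add1,r3:5,r4:Mul2
  c5: CDB Add1=12; stall  regs: r0:7,r1:Mul1,r2:12,r3:5,r4:Mul2
  c6: stall  regs: r0:7,r1:Mul1,r2:12,r3:5,r4:Mul2
  c7: CDB Mul1=16; issue MUL r2<-Mul1  regs: r0:7,r1:16,r2:Mul1,r3:5,r4:Mul2
  c8: issue ADD r4<-Add1  regs: r0:7,r1:16,r2:Mul1,r3:5,r4:Add1
  c9: CDB Mul2=60  regs: r0:7,r1:16,r2:Mul1,r3:5,r4:Add1
  c10: -  regs: r0:7,r1:16,r2:Mul1,r3:5,r4:Add1
  c11: -  regs: r0:7,r1:16,r2:Mul1,r3:5,r4:Add1
  c12: -  regs: r0:7,r1:16,r2:Mul1,r3:5,r4:Add1

STATUS = TAG Mul1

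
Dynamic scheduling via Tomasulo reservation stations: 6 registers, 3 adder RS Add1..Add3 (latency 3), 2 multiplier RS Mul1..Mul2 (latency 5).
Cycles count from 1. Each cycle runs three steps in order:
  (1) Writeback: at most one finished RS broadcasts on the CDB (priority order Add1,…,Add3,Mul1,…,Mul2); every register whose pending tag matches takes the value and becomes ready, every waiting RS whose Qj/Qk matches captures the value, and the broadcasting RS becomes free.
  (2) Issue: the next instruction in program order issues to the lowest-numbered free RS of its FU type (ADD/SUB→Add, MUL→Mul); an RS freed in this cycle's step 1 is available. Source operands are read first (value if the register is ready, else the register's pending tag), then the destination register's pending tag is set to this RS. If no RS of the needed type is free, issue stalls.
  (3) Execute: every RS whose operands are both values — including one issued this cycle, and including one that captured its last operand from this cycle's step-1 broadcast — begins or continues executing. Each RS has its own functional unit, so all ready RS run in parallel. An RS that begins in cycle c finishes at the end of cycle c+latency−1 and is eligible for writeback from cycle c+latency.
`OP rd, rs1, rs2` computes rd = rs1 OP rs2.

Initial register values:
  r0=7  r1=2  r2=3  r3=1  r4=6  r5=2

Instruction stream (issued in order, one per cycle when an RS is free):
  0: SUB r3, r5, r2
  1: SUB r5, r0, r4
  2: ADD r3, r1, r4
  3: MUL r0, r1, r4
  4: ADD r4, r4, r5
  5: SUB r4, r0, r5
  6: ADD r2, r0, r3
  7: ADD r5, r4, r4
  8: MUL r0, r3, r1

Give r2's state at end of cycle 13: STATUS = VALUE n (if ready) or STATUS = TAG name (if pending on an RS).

STATUS = VALUE 20

c1: issue SUB r3<-Add1 | r0:7,r1:2,r2:3,r3:Add1,r4:6,r5:2
c2: issue SUB r5<-Add2 | r0:7,r1:2,r2:3,r3:Add1,r4:6,r5:Add2
c3: issue ADD r3<-Add3 | r0:7,r1:2,r2:3,r3:Add3,r4:6,r5:Add2
c4: CDB Add1=-1; issue MUL r0<-Mul1 | r0:Mul1,r1:2,r2:3,r3:Add3,r4:6,r5:Add2
c5: CDB Add2=1; issue ADD r4<-Add1 | r0:Mul1,r1:2,r2:3,r3:Add3,r4:Add1,r5:1
c6: CDB Add3=8; issue SUB r4<-Add2 | r0:Mul1,r1:2,r2:3,r3:8,r4:Add2,r5:1
c7: issue ADD r2<-Add3 | r0:Mul1,r1:2,r2:Add3,r3:8,r4:Add2,r5:1
c8: CDB Add1=7; issue ADD r5<-Add1 | r0:Mul1,r1:2,r2:Add3,r3:8,r4:Add2,r5:Add1
c9: CDB Mul1=12; issue MUL r0<-Mul1 | r0:Mul1,r1:2,r2:Add3,r3:8,r4:Add2,r5:Add1
c10: - | r0:Mul1,r1:2,r2:Add3,r3:8,r4:Add2,r5:Add1
c11: - | r0:Mul1,r1:2,r2:Add3,r3:8,r4:Add2,r5:Add1
c12: CDB Add2=11 | r0:Mul1,r1:2,r2:Add3,r3:8,r4:11,r5:Add1
c13: CDB Add3=20 | r0:Mul1,r1:2,r2:20,r3:8,r4:11,r5:Add1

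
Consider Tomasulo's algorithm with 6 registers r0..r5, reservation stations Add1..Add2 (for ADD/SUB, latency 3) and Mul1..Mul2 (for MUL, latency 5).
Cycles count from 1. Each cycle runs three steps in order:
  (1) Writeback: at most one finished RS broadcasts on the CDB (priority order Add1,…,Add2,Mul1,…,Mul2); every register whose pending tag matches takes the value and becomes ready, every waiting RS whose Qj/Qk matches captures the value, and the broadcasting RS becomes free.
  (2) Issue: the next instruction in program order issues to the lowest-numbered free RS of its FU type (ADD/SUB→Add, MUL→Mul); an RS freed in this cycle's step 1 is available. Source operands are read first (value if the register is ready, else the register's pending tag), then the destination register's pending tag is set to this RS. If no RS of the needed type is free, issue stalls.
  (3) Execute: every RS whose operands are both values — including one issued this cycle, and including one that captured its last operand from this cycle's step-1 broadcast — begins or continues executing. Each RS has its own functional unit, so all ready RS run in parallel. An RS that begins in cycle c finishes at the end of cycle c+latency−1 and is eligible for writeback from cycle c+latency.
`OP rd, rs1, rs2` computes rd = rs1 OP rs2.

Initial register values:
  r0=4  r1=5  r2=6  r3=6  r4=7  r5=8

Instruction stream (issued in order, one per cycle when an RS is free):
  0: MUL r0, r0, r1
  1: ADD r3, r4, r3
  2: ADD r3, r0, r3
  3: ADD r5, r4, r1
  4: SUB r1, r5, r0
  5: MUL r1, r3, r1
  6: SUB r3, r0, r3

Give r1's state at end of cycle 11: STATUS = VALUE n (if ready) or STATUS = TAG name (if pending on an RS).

  c1: issue MUL r0<-Mul1  regs: r0:Mul1,r1:5,r2:6,r3:6,r4:7,r5:8
  c2: issue ADD r3<-Add1  regs: r0:Mul1,r1:5,r2:6,r3:Add1,r4:7,r5:8
  c3: issue ADD r3<-Add2  regs: r0:Mul1,r1:5,r2:6,r3:Add2,r4:7,r5:8
  c4: stall  regs: r0:Mul1,r1:5,r2:6,r3:Add2,r4:7,r5:8
  c5: CDB Add1=13; issue ADD r5<-Add1  regs: r0:Mul1,r1:5,r2:6,r3:Add2,r4:7,r5:Add1
  c6: CDB Mul1=20; stall  regs: r0:20,r1:5,r2:6,r3:Add2,r4:7,r5:Add1
  c7: stall  regs: r0:20,r1:5,r2:6,r3:Add2,r4:7,r5:Add1
  c8: CDB Add1=12; issue SUB r1<-Add1  regs: r0:20,r1:Add1,r2:6,r3:Add2,r4:7,r5:12
  c9: CDB Add2=33; issue MUL r1<-Mul1  regs: r0:20,r1:Mul1,r2:6,r3:33,r4:7,r5:12
  c10: issue SUB r3<-Add2  regs: r0:20,r1:Mul1,r2:6,r3:Add2,r4:7,r5:12
  c11: CDB Add1=-8  regs: r0:20,r1:Mul1,r2:6,r3:Add2,r4:7,r5:12

STATUS = TAG Mul1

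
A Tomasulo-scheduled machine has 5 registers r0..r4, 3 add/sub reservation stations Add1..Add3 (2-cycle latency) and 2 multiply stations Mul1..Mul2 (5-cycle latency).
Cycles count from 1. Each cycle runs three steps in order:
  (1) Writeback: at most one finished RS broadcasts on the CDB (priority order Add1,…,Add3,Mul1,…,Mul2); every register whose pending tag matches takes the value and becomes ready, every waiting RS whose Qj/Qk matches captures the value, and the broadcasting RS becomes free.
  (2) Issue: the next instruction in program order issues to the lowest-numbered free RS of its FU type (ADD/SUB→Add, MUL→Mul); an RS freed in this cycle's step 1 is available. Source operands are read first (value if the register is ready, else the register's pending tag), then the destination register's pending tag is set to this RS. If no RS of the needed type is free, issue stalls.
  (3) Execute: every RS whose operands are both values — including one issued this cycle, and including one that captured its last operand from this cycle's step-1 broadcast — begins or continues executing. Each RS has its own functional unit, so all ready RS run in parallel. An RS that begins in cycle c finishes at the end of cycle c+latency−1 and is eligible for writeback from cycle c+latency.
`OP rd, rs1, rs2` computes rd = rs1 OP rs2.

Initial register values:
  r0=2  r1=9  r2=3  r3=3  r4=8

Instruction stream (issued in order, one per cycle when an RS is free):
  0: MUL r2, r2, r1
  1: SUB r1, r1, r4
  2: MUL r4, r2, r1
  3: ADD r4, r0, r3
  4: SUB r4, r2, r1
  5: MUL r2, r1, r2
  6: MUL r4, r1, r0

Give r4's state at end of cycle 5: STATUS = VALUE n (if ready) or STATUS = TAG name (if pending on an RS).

  c1: issue MUL r2<-Mul1  regs: r0:2,r1:9,r2:Mul1,r3:3,r4:8
  c2: issue SUB r1<-Add1  regs: r0:2,r1:Add1,r2:Mul1,r3:3,r4:8
  c3: issue MUL r4<-Mul2  regs: r0:2,r1:Add1,r2:Mul1,r3:3,r4:Mul2
  c4: CDB Add1=1; issue ADD r4<-Add1  regs: r0:2,r1:1,r2:Mul1,r3:3,r4:Add1
  c5: issue SUB r4<-Add2  regs: r0:2,r1:1,r2:Mul1,r3:3,r4:Add2

STATUS = TAG Add2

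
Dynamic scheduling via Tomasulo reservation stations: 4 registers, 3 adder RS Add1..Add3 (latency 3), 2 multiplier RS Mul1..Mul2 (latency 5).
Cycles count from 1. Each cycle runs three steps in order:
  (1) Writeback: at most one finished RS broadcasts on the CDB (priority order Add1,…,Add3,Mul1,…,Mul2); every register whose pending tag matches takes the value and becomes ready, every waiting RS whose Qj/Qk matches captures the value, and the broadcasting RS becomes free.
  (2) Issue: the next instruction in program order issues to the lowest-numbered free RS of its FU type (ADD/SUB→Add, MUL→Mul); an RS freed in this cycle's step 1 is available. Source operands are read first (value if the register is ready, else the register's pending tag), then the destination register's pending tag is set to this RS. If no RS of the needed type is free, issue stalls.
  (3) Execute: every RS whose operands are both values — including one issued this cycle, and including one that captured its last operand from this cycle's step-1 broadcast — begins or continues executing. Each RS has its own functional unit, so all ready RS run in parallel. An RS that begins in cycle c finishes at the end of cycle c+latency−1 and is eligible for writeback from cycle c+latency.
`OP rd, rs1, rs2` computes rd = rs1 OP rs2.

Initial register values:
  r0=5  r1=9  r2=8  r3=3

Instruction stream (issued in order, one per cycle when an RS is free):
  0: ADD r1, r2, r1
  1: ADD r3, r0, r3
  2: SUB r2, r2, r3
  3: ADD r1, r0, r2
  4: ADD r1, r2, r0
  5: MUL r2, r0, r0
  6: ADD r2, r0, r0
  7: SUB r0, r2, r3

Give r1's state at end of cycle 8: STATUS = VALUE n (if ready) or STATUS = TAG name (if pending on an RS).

STATUS = TAG Add2

c1: issue ADD r1<-Add1 | r0:5,r1:Add1,r2:8,r3:3
c2: issue ADD r3<-Add2 | r0:5,r1:Add1,r2:8,r3:Add2
c3: issue SUB r2<-Add3 | r0:5,r1:Add1,r2:Add3,r3:Add2
c4: CDB Add1=17; issue ADD r1<-Add1 | r0:5,r1:Add1,r2:Add3,r3:Add2
c5: CDB Add2=8; issue ADD r1<-Add2 | r0:5,r1:Add2,r2:Add3,r3:8
c6: issue MUL r2<-Mul1 | r0:5,r1:Add2,r2:Mul1,r3:8
c7: stall | r0:5,r1:Add2,r2:Mul1,r3:8
c8: CDB Add3=0; issue ADD r2<-Add3 | r0:5,r1:Add2,r2:Add3,r3:8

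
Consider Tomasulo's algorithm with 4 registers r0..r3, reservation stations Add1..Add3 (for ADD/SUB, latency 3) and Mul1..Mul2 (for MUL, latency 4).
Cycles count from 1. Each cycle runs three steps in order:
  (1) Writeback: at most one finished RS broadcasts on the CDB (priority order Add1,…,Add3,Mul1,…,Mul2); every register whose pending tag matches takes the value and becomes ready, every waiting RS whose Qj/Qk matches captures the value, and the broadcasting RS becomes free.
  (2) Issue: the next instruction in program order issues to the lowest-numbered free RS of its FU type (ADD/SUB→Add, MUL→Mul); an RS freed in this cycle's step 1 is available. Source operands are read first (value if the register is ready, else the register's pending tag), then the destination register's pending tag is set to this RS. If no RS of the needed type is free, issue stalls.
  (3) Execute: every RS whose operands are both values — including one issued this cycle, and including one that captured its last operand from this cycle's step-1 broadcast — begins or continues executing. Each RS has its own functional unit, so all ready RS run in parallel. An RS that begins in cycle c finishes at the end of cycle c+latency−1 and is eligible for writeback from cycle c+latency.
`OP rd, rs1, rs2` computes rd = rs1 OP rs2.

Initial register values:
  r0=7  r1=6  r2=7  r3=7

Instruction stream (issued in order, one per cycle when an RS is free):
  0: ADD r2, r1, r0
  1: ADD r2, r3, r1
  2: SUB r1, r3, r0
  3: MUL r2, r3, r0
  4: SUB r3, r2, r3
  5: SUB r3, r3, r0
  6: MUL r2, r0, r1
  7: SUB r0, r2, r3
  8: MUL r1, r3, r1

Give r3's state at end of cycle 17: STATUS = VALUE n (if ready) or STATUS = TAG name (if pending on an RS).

STATUS = VALUE 35

cycle 1: issue ADD r2<-Add1 // r0:7,r1:6,r2:Add1,r3:7
cycle 2: issue ADD r2<-Add2 // r0:7,r1:6,r2:Add2,r3:7
cycle 3: issue SUB r1<-Add3 // r0:7,r1:Add3,r2:Add2,r3:7
cycle 4: CDB Add1=13; issue MUL r2<-Mul1 // r0:7,r1:Add3,r2:Mul1,r3:7
cycle 5: CDB Add2=13; issue SUB r3<-Add1 // r0:7,r1:Add3,r2:Mul1,r3:Add1
cycle 6: CDB Add3=0; issue SUB r3<-Add2 // r0:7,r1:0,r2:Mul1,r3:Add2
cycle 7: issue MUL r2<-Mul2 // r0:7,r1:0,r2:Mul2,r3:Add2
cycle 8: CDB Mul1=49; issue SUB r0<-Add3 // r0:Add3,r1:0,r2:Mul2,r3:Add2
cycle 9: issue MUL r1<-Mul1 // r0:Add3,r1:Mul1,r2:Mul2,r3:Add2
cycle 10: - // r0:Add3,r1:Mul1,r2:Mul2,r3:Add2
cycle 11: CDB Add1=42 // r0:Add3,r1:Mul1,r2:Mul2,r3:Add2
cycle 12: CDB Mul2=0 // r0:Add3,r1:Mul1,r2:0,r3:Add2
cycle 13: - // r0:Add3,r1:Mul1,r2:0,r3:Add2
cycle 14: CDB Add2=35 // r0:Add3,r1:Mul1,r2:0,r3:35
cycle 15: - // r0:Add3,r1:Mul1,r2:0,r3:35
cycle 16: - // r0:Add3,r1:Mul1,r2:0,r3:35
cycle 17: CDB Add3=-35 // r0:-35,r1:Mul1,r2:0,r3:35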